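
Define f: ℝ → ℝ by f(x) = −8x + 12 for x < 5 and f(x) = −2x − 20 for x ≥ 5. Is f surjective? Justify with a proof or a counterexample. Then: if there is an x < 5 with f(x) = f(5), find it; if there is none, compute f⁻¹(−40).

Both pieces are strictly decreasing (slopes −8 and −2), so each is injective on its own interval.
The left piece maps (−∞, 5) onto (−28, ∞); the right piece maps [5, ∞) onto (−∞, −30].
The union (−28, ∞) ∪ (−∞, −30] omits the interval between −28 and −30; in particular −28 has no preimage. So f is not surjective.
Because the two images are disjoint, no x < 5 has f(x) = f(5), so we compute f⁻¹(−40): −40 lies in (−∞, −30], so solve −2x − 20 = −40: x = (−40 + 20)/(−2) = 10.

10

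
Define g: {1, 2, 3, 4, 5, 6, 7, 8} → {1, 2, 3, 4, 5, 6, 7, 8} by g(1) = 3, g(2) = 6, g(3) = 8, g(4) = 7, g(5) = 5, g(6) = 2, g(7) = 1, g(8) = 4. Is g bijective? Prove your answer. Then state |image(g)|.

8

The values 3, 6, 8, 7, 5, 2, 1, 4 are a permutation of {1, 2, 3, 4, 5, 6, 7, 8}: each element appears exactly once.
So g is injective and surjective, hence bijective.
The image of g is {1, 2, 3, 4, 5, 6, 7, 8}, which has 8 elements.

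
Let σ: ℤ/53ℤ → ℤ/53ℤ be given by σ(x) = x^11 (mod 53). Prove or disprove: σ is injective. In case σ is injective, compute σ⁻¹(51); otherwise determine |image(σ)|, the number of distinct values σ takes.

41

Since 53 is prime, the nonzero elements of ℤ/53ℤ form a cyclic group of order 52.
As gcd(11, 52) = 1, raising to the 11th power is a bijection on this group: if x_1^11 ≡ x_2^11 then (x_1x_2^{−1})^11 = 1, and the only element of order dividing gcd(11, 52) = 1 is 1, so x_1 = x_2.
With σ(0) = 0 this makes σ injective on all of ℤ/53ℤ, hence bijective (finite equal-size domain and codomain). In particular σ is injective.
Since σ is injective, we find the preimage of 51. The inverse of x ↦ x^11 on (ℤ/53ℤ)^× is x ↦ x^19, because 11·19 = 209 = 4·52 + 1 ≡ 1 (mod 52) and x^{52} = 1 for x ≠ 0 (Fermat). So σ⁻¹(51) = 51^19 mod 53.
Repeated squaring mod 53: 51^1 ≡ 51, 51^2 ≡ 51² = 2601 ≡ 4, 51^4 ≡ 4² = 16, 51^8 ≡ 16² = 256 ≡ 44, 51^16 ≡ 44² = 1936 ≡ 28. Since 19 = 16 + 2 + 1, 51^19 ≡ 28·4·51: 28·4 = 112 ≡ 6, then 6·51 = 306 ≡ 41. So 51^19 ≡ 41 (mod 53).
Hence σ⁻¹(51) = 41.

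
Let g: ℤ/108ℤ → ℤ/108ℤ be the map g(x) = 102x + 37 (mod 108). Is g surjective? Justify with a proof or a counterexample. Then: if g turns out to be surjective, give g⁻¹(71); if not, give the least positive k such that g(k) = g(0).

18

Recall that surjectivity means every element of the codomain has a preimage under g.
Since gcd(102, 108) = 6, we have 102x ≡ 0 (mod 6) for all x, so g(x) ≡ 1 (mod 6).
But 0 ≢ 1 (mod 6), so 0 ∈ ℤ/108ℤ has no preimage. So g is not surjective.
Since g is not surjective, we find the least positive k with g(k) = g(0): this means 102k ≡ 0 (mod 108), i.e. 108 ∣ 102k. Since gcd(102, 108) = 6, dividing through by 6 this holds exactly when 18 ∣ 17k, and as gcd(17, 18) = 1, exactly when 18 ∣ k.
The smallest positive such k is 18.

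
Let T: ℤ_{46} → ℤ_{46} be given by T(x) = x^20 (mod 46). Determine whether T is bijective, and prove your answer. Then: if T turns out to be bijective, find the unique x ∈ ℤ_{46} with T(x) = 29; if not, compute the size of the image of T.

24

T(22): Repeated squaring mod 46: 22^1 ≡ 22, 22^2 ≡ 22² = 484 ≡ 24, 22^4 ≡ 24² = 576 ≡ 24, 22^8 ≡ 24² = 576 ≡ 24, 22^16 ≡ 24² = 576 ≡ 24. Since 20 = 16 + 4, 22^20 ≡ 24·24: 24·24 = 576 ≡ 24. So 22^20 ≡ 24 (mod 46).
T(24): Repeated squaring mod 46: 24^1 ≡ 24, 24^2 ≡ 24² = 576 ≡ 24, 24^4 ≡ 24² = 576 ≡ 24, 24^8 ≡ 24² = 576 ≡ 24, 24^16 ≡ 24² = 576 ≡ 24. Since 20 = 16 + 4, 24^20 ≡ 24·24: 24·24 = 576 ≡ 24. So 24^20 ≡ 24 (mod 46).
So T(22) = T(24) = 24 while 22 ≠ 24, so T is not injective, hence not bijective.
Since T is not bijective, we determine |image(T)|. Computing x^20 mod 46 for each x (by repeated squaring, reducing mod 46 at every step), the values T(0), T(1), …, T(45) are: 0, 1, 6, 41, 36, 35, 16, 31, 32, 25, 26, 27, 4, 3, 2, 9, 8, 39, 12, 13, 18, 29, 24, 23, 24, 29, 18, 13, 12, 39, 8, 9, 2, 3, 4, 27, 26, 25, 32, 31, 16, 35, 36, 41, 6, 1.
The distinct values are {0, 1, 2, 3, 4, 6, 8, 9, 12, 13, 16, 18, 23, 24, 25, 26, 27, 29, 31, 32, 35, 36, 39, 41}; there are 24 of them.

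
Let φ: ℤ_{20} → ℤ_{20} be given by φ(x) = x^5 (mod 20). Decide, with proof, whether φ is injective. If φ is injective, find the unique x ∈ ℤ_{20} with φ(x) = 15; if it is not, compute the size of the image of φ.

φ(0) = 0^5 = 0.
φ(10): Repeated squaring mod 20: 10^1 ≡ 10, 10^2 ≡ 10² = 100 ≡ 0, 10^4 ≡ 0² = 0. Since 5 = 4 + 1, 10^5 ≡ 0·10: 0·10 = 0. So 10^5 ≡ 0 (mod 20).
So φ(0) = φ(10) = 0 while 0 ≠ 10, hence φ is not injective.
Since φ is not injective, we determine |image(φ)|. Computing x^5 mod 20 for each x (by repeated squaring, reducing mod 20 at every step), the values φ(0), φ(1), …, φ(19) are: 0, 1, 12, 3, 4, 5, 16, 7, 8, 9, 0, 11, 12, 13, 4, 15, 16, 17, 8, 19.
The distinct values are {0, 1, 3, 4, 5, 7, 8, 9, 11, 12, 13, 15, 16, 17, 19}; there are 15 of them.

15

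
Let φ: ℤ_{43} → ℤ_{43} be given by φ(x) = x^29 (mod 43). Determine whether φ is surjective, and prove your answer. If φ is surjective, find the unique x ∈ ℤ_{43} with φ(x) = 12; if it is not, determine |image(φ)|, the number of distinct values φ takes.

Since 43 is prime, the nonzero elements of ℤ_{43} form a cyclic group of order 42.
As gcd(29, 42) = 1, raising to the 29th power is a bijection on this group: if a^29 ≡ b^29 then (ab^{−1})^29 = 1, and the only element of order dividing gcd(29, 42) = 1 is 1, so a = b.
With φ(0) = 0 this makes φ injective on all of ℤ_{43}, hence bijective (finite equal-size domain and codomain). In particular φ is surjective.
Since φ is surjective, we find the preimage of 12. The inverse of x ↦ x^29 on (ℤ_{43})^× is x ↦ x^29, because 29·29 = 841 = 20·42 + 1 ≡ 1 (mod 42) and x^{42} = 1 for x ≠ 0 (Fermat). So φ⁻¹(12) = 12^29 mod 43.
Repeated squaring mod 43: 12^1 ≡ 12, 12^2 ≡ 12² = 144 ≡ 15, 12^4 ≡ 15² = 225 ≡ 10, 12^8 ≡ 10² = 100 ≡ 14, 12^16 ≡ 14² = 196 ≡ 24. Since 29 = 16 + 8 + 4 + 1, 12^29 ≡ 24·14·10·12: 24·14 = 336 ≡ 35, then 35·10 = 350 ≡ 6, then 6·12 = 72 ≡ 29. So 12^29 ≡ 29 (mod 43).
Hence φ⁻¹(12) = 29.

29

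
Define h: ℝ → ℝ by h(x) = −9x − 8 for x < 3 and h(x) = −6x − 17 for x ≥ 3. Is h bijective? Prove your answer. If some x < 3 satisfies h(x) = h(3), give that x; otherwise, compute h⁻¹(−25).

17/9

Both pieces are strictly decreasing (slopes −9 and −6), so each is injective on its own interval.
The left piece maps (−∞, 3) onto (−35, ∞); the right piece maps [3, ∞) onto (−∞, −35].
Since −35 = −35, the images partition ℝ: h is injective and surjective, hence bijective.
Because the two images are disjoint, no x < 3 has h(x) = h(3), so we compute h⁻¹(−25): −25 lies in (−35, ∞), so solve −9x − 8 = −25: x = (−25 + 8)/(−9) = 17/9.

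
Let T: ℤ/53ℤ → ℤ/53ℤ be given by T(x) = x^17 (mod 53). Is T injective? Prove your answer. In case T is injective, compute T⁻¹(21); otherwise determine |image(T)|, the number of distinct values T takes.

34

Since 53 is prime, the nonzero elements of ℤ/53ℤ form a cyclic group of order 52.
As gcd(17, 52) = 1, raising to the 17th power is a bijection on this group: if a^17 ≡ b^17 then (ab^{−1})^17 = 1, and the only element of order dividing gcd(17, 52) = 1 is 1, so a = b.
With T(0) = 0 this makes T injective on all of ℤ/53ℤ, hence bijective (finite equal-size domain and codomain). In particular T is injective.
Since T is injective, we find the preimage of 21. The inverse of x ↦ x^17 on (ℤ/53ℤ)^× is x ↦ x^49, because 17·49 = 833 = 16·52 + 1 ≡ 1 (mod 52) and x^{52} = 1 for x ≠ 0 (Fermat). So T⁻¹(21) = 21^49 mod 53.
Repeated squaring mod 53: 21^1 ≡ 21, 21^2 ≡ 21² = 441 ≡ 17, 21^4 ≡ 17² = 289 ≡ 24, 21^8 ≡ 24² = 576 ≡ 46, 21^16 ≡ 46² = 2116 ≡ 49, 21^32 ≡ 49² = 2401 ≡ 16. Since 49 = 32 + 16 + 1, 21^49 ≡ 16·49·21: 16·49 = 784 ≡ 42, then 42·21 = 882 ≡ 34. So 21^49 ≡ 34 (mod 53).
Hence T⁻¹(21) = 34.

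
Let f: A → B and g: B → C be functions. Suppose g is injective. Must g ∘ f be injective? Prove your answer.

No. Take A = {1, 2}, B = C = {1, 2, 3, 4}, f(1) = f(2) = 1, and g = identity (injective).
Then (g ∘ f)(1) = (g ∘ f)(2) = 1 with 1 ≠ 2, so g ∘ f is not injective.

not injective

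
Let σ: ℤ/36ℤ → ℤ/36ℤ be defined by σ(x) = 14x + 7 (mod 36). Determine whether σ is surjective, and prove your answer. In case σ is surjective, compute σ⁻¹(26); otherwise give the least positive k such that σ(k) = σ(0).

18

Since gcd(14, 36) = 2, we have 14x ≡ 0 (mod 2) for all x, so σ(x) ≡ 1 (mod 2).
But 0 ≢ 1 (mod 2), so 0 ∈ ℤ/36ℤ has no preimage. Hence σ is not surjective.
Since σ is not surjective, we find the least positive k with σ(k) = σ(0): this means 14k ≡ 0 (mod 36), i.e. 36 ∣ 14k. Since gcd(14, 36) = 2, dividing through by 2 this holds exactly when 18 ∣ 7k, and as gcd(7, 18) = 1, exactly when 18 ∣ k.
The smallest positive such k is 18.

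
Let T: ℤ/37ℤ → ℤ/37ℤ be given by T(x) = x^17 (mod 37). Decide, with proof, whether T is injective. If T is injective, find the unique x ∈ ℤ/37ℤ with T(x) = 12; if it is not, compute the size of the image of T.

Since 37 is prime, the nonzero elements of ℤ/37ℤ form a cyclic group of order 36.
As gcd(17, 36) = 1, raising to the 17th power is a bijection on this group: if a^17 ≡ b^17 then (ab^{−1})^17 = 1, and the only element of order dividing gcd(17, 36) = 1 is 1, so a = b.
With T(0) = 0 this makes T injective on all of ℤ/37ℤ, hence bijective (finite equal-size domain and codomain). In particular T is injective.
Since T is injective, we find the preimage of 12. The inverse of x ↦ x^17 on (ℤ/37ℤ)^× is x ↦ x^17, because 17·17 = 289 = 8·36 + 1 ≡ 1 (mod 36) and x^{36} = 1 for x ≠ 0 (Fermat). So T⁻¹(12) = 12^17 mod 37.
Repeated squaring mod 37: 12^1 ≡ 12, 12^2 ≡ 12² = 144 ≡ 33, 12^4 ≡ 33² = 1089 ≡ 16, 12^8 ≡ 16² = 256 ≡ 34, 12^16 ≡ 34² = 1156 ≡ 9. Since 17 = 16 + 1, 12^17 ≡ 9·12: 9·12 = 108 ≡ 34. So 12^17 ≡ 34 (mod 37).
Hence T⁻¹(12) = 34.

34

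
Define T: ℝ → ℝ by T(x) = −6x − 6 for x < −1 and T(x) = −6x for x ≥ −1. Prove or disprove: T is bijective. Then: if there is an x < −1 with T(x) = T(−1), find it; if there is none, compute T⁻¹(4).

Both pieces are strictly decreasing (slopes −6 and −6), so each is injective on its own interval.
The left piece maps (−∞, −1) onto (0, ∞); the right piece maps [−1, ∞) onto (−∞, 6].
These images overlap. In particular T(−1) = 6 (right piece), and solving −6x − 6 = 6 on the left piece gives x = −2 < −1.
So T(−2) = T(−1) with −2 ≠ −1, and T is not injective, hence not bijective. This x = −2 is the requested value below −1.

-2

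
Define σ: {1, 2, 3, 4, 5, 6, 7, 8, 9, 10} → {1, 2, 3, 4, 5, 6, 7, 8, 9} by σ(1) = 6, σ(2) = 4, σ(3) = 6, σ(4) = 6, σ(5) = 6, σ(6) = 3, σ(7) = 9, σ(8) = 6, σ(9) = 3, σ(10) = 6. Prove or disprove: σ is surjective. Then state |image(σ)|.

4

No element maps to 1, so σ is not surjective.
The image of σ is {3, 4, 6, 9}, which has 4 elements.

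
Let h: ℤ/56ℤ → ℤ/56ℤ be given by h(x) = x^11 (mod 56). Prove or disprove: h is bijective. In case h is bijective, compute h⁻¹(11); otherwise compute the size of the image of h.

35

h(0) = 0^11 = 0.
h(14): Repeated squaring mod 56: 14^1 ≡ 14, 14^2 ≡ 14² = 196 ≡ 28, 14^4 ≡ 28² = 784 ≡ 0, 14^8 ≡ 0² = 0. Since 11 = 8 + 2 + 1, 14^11 ≡ 0·28·14: 0·28 = 0, then 0·14 = 0. So 14^11 ≡ 0 (mod 56).
So h(0) = h(14) = 0 while 0 ≠ 14, therefore h is not injective, hence not bijective.
Since h is not bijective, we determine |image(h)|. Computing x^11 mod 56 for each x (by repeated squaring, reducing mod 56 at every step), the values h(0), h(1), …, h(55) are: 0, 1, 32, 19, 16, 45, 48, 7, 8, 25, 40, 51, 24, 13, 0, 15, 32, 33, 16, 3, 48, 21, 8, 39, 40, 9, 24, 27, 0, 29, 32, 47, 16, 17, 48, 35, 8, 53, 40, 23, 24, 41, 0, 43, 32, 5, 16, 31, 48, 49, 8, 11, 40, 37, 24, 55.
The distinct values are {0, 1, 3, 5, 7, 8, 9, 11, 13, 15, 16, 17, 19, 21, 23, 24, 25, 27, 29, 31, 32, 33, 35, 37, 39, 40, 41, 43, 45, 47, 48, 49, 51, 53, 55}; there are 35 of them.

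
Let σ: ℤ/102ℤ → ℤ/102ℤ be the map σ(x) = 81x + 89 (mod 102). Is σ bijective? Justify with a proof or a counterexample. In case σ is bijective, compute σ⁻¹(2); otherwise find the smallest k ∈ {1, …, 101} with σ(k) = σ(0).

Recall that σ is injective when σ(s) = σ(t) forces s = t.
We have gcd(81, 102) = 3 > 1. Taking s = 0 and t = 34: σ(0) = 89 and σ(34) = 81·34 + 89 = 2843 ≡ 89 (mod 102).
So σ(0) = σ(34) while 0 ≠ 34, thus σ is not injective, hence not bijective.
Since σ is not bijective, we find the least positive k with σ(k) = σ(0): this means 81k ≡ 0 (mod 102), i.e. 102 ∣ 81k. Since gcd(81, 102) = 3, dividing through by 3 this holds exactly when 34 ∣ 27k, and as gcd(27, 34) = 1, exactly when 34 ∣ k.
The smallest positive such k is 34.

34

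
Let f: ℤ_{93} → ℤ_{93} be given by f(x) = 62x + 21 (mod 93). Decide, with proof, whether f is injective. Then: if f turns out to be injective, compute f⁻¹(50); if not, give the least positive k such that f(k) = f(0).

We have gcd(62, 93) = 31 > 1. Taking s = 0 and t = 3: f(0) = 21 and f(3) = 62·3 + 21 = 207 ≡ 21 (mod 93).
So f(0) = f(3) while 0 ≠ 3, therefore f is not injective.
Since f is not injective, we find the least positive k with f(k) = f(0): this means 62k ≡ 0 (mod 93), i.e. 93 ∣ 62k. Since gcd(62, 93) = 31, dividing through by 31 this holds exactly when 3 ∣ 2k, and as gcd(2, 3) = 1, exactly when 3 ∣ k.
The smallest positive such k is 3.

3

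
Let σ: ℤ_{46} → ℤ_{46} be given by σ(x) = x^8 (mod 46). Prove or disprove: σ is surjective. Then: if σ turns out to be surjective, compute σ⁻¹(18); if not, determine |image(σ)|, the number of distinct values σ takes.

σ(22): Repeated squaring mod 46: 22^1 ≡ 22, 22^2 ≡ 22² = 484 ≡ 24, 22^4 ≡ 24² = 576 ≡ 24, 22^8 ≡ 24² = 576 ≡ 24. So 22^8 ≡ 24 (mod 46).
σ(24): Repeated squaring mod 46: 24^1 ≡ 24, 24^2 ≡ 24² = 576 ≡ 24, 24^4 ≡ 24² = 576 ≡ 24, 24^8 ≡ 24² = 576 ≡ 24. So 24^8 ≡ 24 (mod 46).
So σ(22) = σ(24) = 24 while 22 ≠ 24, so σ is not injective.
A non-injective map from the 46-element set ℤ_{46} to itself takes at most 45 distinct values, so it cannot be surjective. Thus σ is not surjective.
Since σ is not surjective, we determine |image(σ)|. Computing x^8 mod 46 for each x (by repeated squaring, reducing mod 46 at every step), the values σ(0), σ(1), …, σ(45) are: 0, 1, 26, 29, 32, 39, 18, 35, 4, 13, 2, 31, 8, 25, 36, 27, 12, 41, 16, 9, 6, 3, 24, 23, 24, 3, 6, 9, 16, 41, 12, 27, 36, 25, 8, 31, 2, 13, 4, 35, 18, 39, 32, 29, 26, 1.
The distinct values are {0, 1, 2, 3, 4, 6, 8, 9, 12, 13, 16, 18, 23, 24, 25, 26, 27, 29, 31, 32, 35, 36, 39, 41}; there are 24 of them.

24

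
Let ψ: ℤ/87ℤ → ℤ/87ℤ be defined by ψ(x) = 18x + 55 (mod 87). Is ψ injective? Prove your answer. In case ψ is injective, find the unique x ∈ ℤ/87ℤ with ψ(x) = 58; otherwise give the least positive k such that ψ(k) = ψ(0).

Recall: ψ is injective if ψ(x_1) = ψ(x_2) implies x_1 = x_2.
We have gcd(18, 87) = 3 > 1. Taking x_1 = 0 and x_2 = 29: ψ(0) = 55 and ψ(29) = 18·29 + 55 = 577 ≡ 55 (mod 87).
So ψ(0) = ψ(29) while 0 ≠ 29, so ψ is not injective.
Since ψ is not injective, we find the least positive k with ψ(k) = ψ(0): this means 18k ≡ 0 (mod 87), i.e. 87 ∣ 18k. Since gcd(18, 87) = 3, dividing through by 3 this holds exactly when 29 ∣ 6k, and as gcd(6, 29) = 1, exactly when 29 ∣ k.
The smallest positive such k is 29.

29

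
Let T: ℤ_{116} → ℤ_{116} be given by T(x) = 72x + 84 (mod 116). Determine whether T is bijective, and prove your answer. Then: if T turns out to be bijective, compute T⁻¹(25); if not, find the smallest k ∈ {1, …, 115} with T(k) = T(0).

29

We have gcd(72, 116) = 4 > 1. Taking a = 0 and b = 29: T(0) = 84 and T(29) = 72·29 + 84 = 2172 ≡ 84 (mod 116).
So T(0) = T(29) while 0 ≠ 29, thus T is not injective, hence not bijective.
Since T is not bijective, we find the least positive k with T(k) = T(0): this means 72k ≡ 0 (mod 116), i.e. 116 ∣ 72k. Since gcd(72, 116) = 4, dividing through by 4 this holds exactly when 29 ∣ 18k, and as gcd(18, 29) = 1, exactly when 29 ∣ k.
The smallest positive such k is 29.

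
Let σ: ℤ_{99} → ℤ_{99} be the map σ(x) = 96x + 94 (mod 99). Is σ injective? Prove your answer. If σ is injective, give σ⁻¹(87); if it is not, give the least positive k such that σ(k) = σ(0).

33

We have gcd(96, 99) = 3 > 1. Taking a = 0 and b = 33: σ(0) = 94 and σ(33) = 96·33 + 94 = 3262 ≡ 94 (mod 99).
So σ(0) = σ(33) while 0 ≠ 33, hence σ is not injective.
Since σ is not injective, we find the least positive k with σ(k) = σ(0): this means 96k ≡ 0 (mod 99), i.e. 99 ∣ 96k. Since gcd(96, 99) = 3, dividing through by 3 this holds exactly when 33 ∣ 32k, and as gcd(32, 33) = 1, exactly when 33 ∣ k.
The smallest positive such k is 33.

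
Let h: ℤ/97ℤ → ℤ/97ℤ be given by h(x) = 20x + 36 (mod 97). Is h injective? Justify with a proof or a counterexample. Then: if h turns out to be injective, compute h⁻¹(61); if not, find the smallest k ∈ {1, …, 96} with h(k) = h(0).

74

Suppose h(u) = h(v) in ℤ/97ℤ. Then 20u + 36 ≡ 20v + 36 (mod 97), hence 20(u − v) ≡ 0 (mod 97).
Since gcd(20, 97) = 1, 20 is invertible modulo 97, therefore u − v ≡ 0 (mod 97), i.e. u = v.
Therefore h is injective.
We now compute 20⁻¹ mod 97 explicitly. Euclid's algorithm: 97 = 4·20 + 17, 20 = 1·17 + 3, 17 = 5·3 + 2, 3 = 1·2 + 1; back-substituting gives 1 = 34·20 − 7·97, so 20⁻¹ ≡ 34 (mod 97).
Since h is injective, we find h⁻¹(61): we need 20x ≡ 61 − 36 ≡ 25 (mod 97). Using 20⁻¹ = 34: x ≡ 34·25 = 850 = 8·97 + 74, so x = 74.
Check: h(74) = 20·74 + 36 = 1516 = 15·97 + 61 ≡ 61 (mod 97).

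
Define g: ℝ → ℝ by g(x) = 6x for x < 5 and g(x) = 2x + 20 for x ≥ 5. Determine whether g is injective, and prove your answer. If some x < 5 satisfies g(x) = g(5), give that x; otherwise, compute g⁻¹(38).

Both pieces are strictly increasing (slopes 6 and 2), so each is injective on its own interval.
The left piece maps (−∞, 5) onto (−∞, 30); the right piece maps [5, ∞) onto [30, ∞).
These images are disjoint, so no value is attained by both pieces. Hence g is injective.
Because the two images are disjoint, no x < 5 has g(x) = g(5), so we compute g⁻¹(38): 38 lies in [30, ∞), so solve 2x + 20 = 38: x = (38 − 20)/2 = 9.

9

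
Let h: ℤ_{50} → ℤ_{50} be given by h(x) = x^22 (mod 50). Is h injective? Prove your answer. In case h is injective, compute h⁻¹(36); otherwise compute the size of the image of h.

h(0) = 0^22 = 0.
h(10): Repeated squaring mod 50: 10^1 ≡ 10, 10^2 ≡ 10² = 100 ≡ 0, 10^4 ≡ 0² = 0, 10^8 ≡ 0² = 0, 10^16 ≡ 0² = 0. Since 22 = 16 + 4 + 2, 10^22 ≡ 0·0·0: 0·0 = 0, then 0·0 = 0. So 10^22 ≡ 0 (mod 50).
So h(0) = h(10) = 0 while 0 ≠ 10, hence h is not injective.
Since h is not injective, we determine |image(h)|. Computing x^22 mod 50 for each x (by repeated squaring, reducing mod 50 at every step), the values h(0), h(1), …, h(49) are: 0, 1, 4, 9, 16, 25, 36, 49, 14, 31, 0, 21, 44, 19, 46, 25, 6, 39, 24, 11, 0, 41, 34, 29, 26, 25, 26, 29, 34, 41, 0, 11, 24, 39, 6, 25, 46, 19, 44, 21, 0, 31, 14, 49, 36, 25, 16, 9, 4, 1.
The distinct values are {0, 1, 4, 6, 9, 11, 14, 16, 19, 21, 24, 25, 26, 29, 31, 34, 36, 39, 41, 44, 46, 49}; there are 22 of them.

22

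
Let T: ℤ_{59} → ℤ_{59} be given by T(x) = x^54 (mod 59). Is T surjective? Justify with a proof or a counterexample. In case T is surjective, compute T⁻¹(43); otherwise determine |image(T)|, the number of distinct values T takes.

30

T(29): Repeated squaring mod 59: 29^1 ≡ 29, 29^2 ≡ 29² = 841 ≡ 15, 29^4 ≡ 15² = 225 ≡ 48, 29^8 ≡ 48² = 2304 ≡ 3, 29^16 ≡ 3² = 9, 29^32 ≡ 9² = 81 ≡ 22. Since 54 = 32 + 16 + 4 + 2, 29^54 ≡ 22·9·48·15: 22·9 = 198 ≡ 21, then 21·48 = 1008 ≡ 5, then 5·15 = 75 ≡ 16. So 29^54 ≡ 16 (mod 59).
T(30): Repeated squaring mod 59: 30^1 ≡ 30, 30^2 ≡ 30² = 900 ≡ 15, 30^4 ≡ 15² = 225 ≡ 48, 30^8 ≡ 48² = 2304 ≡ 3, 30^16 ≡ 3² = 9, 30^32 ≡ 9² = 81 ≡ 22. Since 54 = 32 + 16 + 4 + 2, 30^54 ≡ 22·9·48·15: 22·9 = 198 ≡ 21, then 21·48 = 1008 ≡ 5, then 5·15 = 75 ≡ 16. So 30^54 ≡ 16 (mod 59).
So T(29) = T(30) = 16 while 29 ≠ 30, thus T is not injective.
A non-injective map from the 59-element set ℤ_{59} to itself takes at most 58 distinct values, so it cannot be surjective. So T is not surjective.
Since T is not surjective, we determine |image(T)|. Computing x^54 mod 59 for each x (by repeated squaring, reducing mod 59 at every step), the values T(0), T(1), …, T(58) are: 0, 1, 48, 51, 3, 27, 29, 36, 26, 5, 57, 46, 35, 12, 17, 20, 9, 41, 4, 53, 22, 7, 25, 15, 28, 21, 45, 19, 49, 16, 16, 49, 19, 45, 21, 28, 15, 25, 7, 22, 53, 4, 41, 9, 20, 17, 12, 35, 46, 57, 5, 26, 36, 29, 27, 3, 51, 48, 1.
The distinct values are {0, 1, 3, 4, 5, 7, 9, 12, 15, 16, 17, 19, 20, 21, 22, 25, 26, 27, 28, 29, 35, 36, 41, 45, 46, 48, 49, 51, 53, 57}; there are 30 of them.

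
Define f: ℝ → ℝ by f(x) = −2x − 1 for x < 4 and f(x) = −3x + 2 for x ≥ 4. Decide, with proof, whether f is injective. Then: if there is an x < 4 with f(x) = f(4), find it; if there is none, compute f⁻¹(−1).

Both pieces are strictly decreasing (slopes −2 and −3), so each is injective on its own interval.
The left piece maps (−∞, 4) onto (−9, ∞); the right piece maps [4, ∞) onto (−∞, −10].
These images are disjoint, so no value is attained by both pieces. Hence f is injective.
Because the two images are disjoint, no x < 4 has f(x) = f(4), so we compute f⁻¹(−1): −1 lies in (−9, ∞), so solve −2x − 1 = −1: x = (−1 + 1)/(−2) = 0.

0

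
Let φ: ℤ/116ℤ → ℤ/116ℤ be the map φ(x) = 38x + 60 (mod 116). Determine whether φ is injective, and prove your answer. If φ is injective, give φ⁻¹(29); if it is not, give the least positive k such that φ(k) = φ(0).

58

Recall that φ is injective if φ(x_1) = φ(x_2) implies x_1 = x_2.
We have gcd(38, 116) = 2 > 1. Taking x_1 = 0 and x_2 = 58: φ(0) = 60 and φ(58) = 38·58 + 60 = 2264 ≡ 60 (mod 116).
So φ(0) = φ(58) while 0 ≠ 58, so φ is not injective.
Since φ is not injective, we find the least positive k with φ(k) = φ(0): this means 38k ≡ 0 (mod 116), i.e. 116 ∣ 38k. Since gcd(38, 116) = 2, dividing through by 2 this holds exactly when 58 ∣ 19k, and as gcd(19, 58) = 1, exactly when 58 ∣ k.
The smallest positive such k is 58.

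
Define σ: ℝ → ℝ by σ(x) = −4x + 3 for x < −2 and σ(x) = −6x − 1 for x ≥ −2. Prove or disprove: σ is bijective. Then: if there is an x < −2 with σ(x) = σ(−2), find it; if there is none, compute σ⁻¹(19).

-4

Both pieces are strictly decreasing (slopes −4 and −6), so each is injective on its own interval.
The left piece maps (−∞, −2) onto (11, ∞); the right piece maps [−2, ∞) onto (−∞, 11].
Since 11 = 11, the images partition ℝ: σ is injective and surjective, hence bijective.
Because the two images are disjoint, no x < −2 has σ(x) = σ(−2), so we compute σ⁻¹(19): 19 lies in (11, ∞), so solve −4x + 3 = 19: x = (19 − 3)/(−4) = −4.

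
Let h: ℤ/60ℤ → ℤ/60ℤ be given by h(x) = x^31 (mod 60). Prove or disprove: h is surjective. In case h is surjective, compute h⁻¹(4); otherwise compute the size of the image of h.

h(0) = 0^31 = 0.
h(30): Repeated squaring mod 60: 30^1 ≡ 30, 30^2 ≡ 30² = 900 ≡ 0, 30^4 ≡ 0² = 0, 30^8 ≡ 0² = 0, 30^16 ≡ 0² = 0. Since 31 = 16 + 8 + 4 + 2 + 1, 30^31 ≡ 0·0·0·0·30: 0·0 = 0, then 0·0 = 0, then 0·0 = 0, then 0·30 = 0. So 30^31 ≡ 0 (mod 60).
So h(0) = h(30) = 0 while 0 ≠ 30, thus h is not injective.
A non-injective map from the 60-element set ℤ/60ℤ to itself takes at most 59 distinct values, so it cannot be surjective. Thus h is not surjective.
Since h is not surjective, we determine |image(h)|. Computing x^31 mod 60 for each x (by repeated squaring, reducing mod 60 at every step), the values h(0), h(1), …, h(59) are: 0, 1, 8, 27, 4, 5, 36, 43, 32, 9, 40, 11, 48, 37, 44, 15, 16, 53, 12, 19, 20, 21, 28, 47, 24, 25, 56, 3, 52, 29, 0, 31, 8, 57, 4, 35, 36, 13, 32, 39, 40, 41, 48, 7, 44, 45, 16, 23, 12, 49, 20, 51, 28, 17, 24, 55, 56, 33, 52, 59.
The distinct values are {0, 1, 3, 4, 5, 7, 8, 9, 11, 12, 13, 15, 16, 17, 19, 20, 21, 23, 24, 25, 27, 28, 29, 31, 32, 33, 35, 36, 37, 39, 40, 41, 43, 44, 45, 47, 48, 49, 51, 52, 53, 55, 56, 57, 59}; there are 45 of them.

45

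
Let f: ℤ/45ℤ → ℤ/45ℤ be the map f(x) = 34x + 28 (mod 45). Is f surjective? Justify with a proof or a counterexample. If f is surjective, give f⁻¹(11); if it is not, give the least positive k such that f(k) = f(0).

Since gcd(34, 45) = 1, 34 is invertible modulo 45. Euclid's algorithm: 45 = 1·34 + 11, 34 = 3·11 + 1; back-substituting gives 1 = 4·34 − 3·45, so 34⁻¹ ≡ 4 (mod 45).
For any y ∈ ℤ/45ℤ, x = 4(y − 28) mod 45 satisfies f(x) = 34·4(y − 28) + 28 ≡ y (since 34·4 ≡ 1 mod 45). So every y has a preimage.
Hence f is surjective.
Since f is surjective, we compute f⁻¹(11): solve 34x + 28 ≡ 11 (mod 45), i.e. 34x ≡ 28 (mod 45).
Multiplying by 34⁻¹ = 4 gives x ≡ 4·28 = 112 = 2·45 + 22 ≡ 22 (mod 45).
Check: f(22) = 34·22 + 28 = 776 = 17·45 + 11 ≡ 11 (mod 45).

22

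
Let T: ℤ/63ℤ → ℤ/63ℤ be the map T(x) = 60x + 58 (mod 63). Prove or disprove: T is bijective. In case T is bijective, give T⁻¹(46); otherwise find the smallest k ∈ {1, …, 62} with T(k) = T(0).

We have gcd(60, 63) = 3 > 1. Taking x_1 = 0 and x_2 = 21: T(0) = 58 and T(21) = 60·21 + 58 = 1318 ≡ 58 (mod 63).
So T(0) = T(21) while 0 ≠ 21, therefore T is not injective, hence not bijective.
Since T is not bijective, we find the least positive k with T(k) = T(0): this means 60k ≡ 0 (mod 63), i.e. 63 ∣ 60k. Since gcd(60, 63) = 3, dividing through by 3 this holds exactly when 21 ∣ 20k, and as gcd(20, 21) = 1, exactly when 21 ∣ k.
The smallest positive such k is 21.

21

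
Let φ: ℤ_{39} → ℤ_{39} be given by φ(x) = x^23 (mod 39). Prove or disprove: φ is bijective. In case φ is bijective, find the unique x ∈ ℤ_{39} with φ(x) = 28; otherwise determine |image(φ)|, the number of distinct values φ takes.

7

Computing x^23 mod 39 for each x (by repeated squaring, reducing mod 39 at every step), the values φ(0), φ(1), …, φ(38) are: 0, 1, 20, 9, 10, 8, 24, 28, 5, 3, 4, 32, 12, 13, 14, 33, 22, 23, 21, 37, 2, 18, 16, 17, 6, 25, 26, 27, 7, 35, 36, 34, 11, 15, 31, 29, 30, 19, 38.
Every element of ℤ_{39} appears exactly once in this list, so φ is a bijection, and in particular bijective.
Since φ is bijective, we read off the preimage of 28 from the same table: φ(7) = 28, so φ⁻¹(28) = 7.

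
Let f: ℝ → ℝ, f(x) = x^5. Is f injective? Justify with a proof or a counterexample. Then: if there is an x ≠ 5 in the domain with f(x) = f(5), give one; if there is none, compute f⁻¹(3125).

On ℝ, x ↦ x^5 is strictly increasing (since 5 is odd), so f(x_1) = f(x_2) forces x_1 = x_2. Therefore f is injective.
Since x ↦ x^5 is strictly increasing on ℝ, it is injective there, so no x ≠ 5 in the domain has f(x) = f(5). We therefore compute f⁻¹(3125) = 3125^{1/5} = 5 (indeed 5^5 = 3125).

5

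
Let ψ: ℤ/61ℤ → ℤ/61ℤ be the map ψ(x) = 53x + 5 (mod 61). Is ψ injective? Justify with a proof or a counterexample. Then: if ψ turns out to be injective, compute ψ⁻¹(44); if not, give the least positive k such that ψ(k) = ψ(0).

18

By definition, ψ is injective when ψ(x_1) = ψ(x_2) forces x_1 = x_2.
If ψ(x_1) = ψ(x_2), then 53x_1 ≡ 53x_2 (mod 61). Because gcd(53, 61) = 1, we may cancel 53 to get x_1 ≡ x_2 (mod 61).
Therefore ψ is injective.
We now compute 53⁻¹ mod 61 explicitly. Euclid's algorithm: 61 = 1·53 + 8, 53 = 6·8 + 5, 8 = 1·5 + 3, 5 = 1·3 + 2, 3 = 1·2 + 1; back-substituting gives 1 = 38·53 − 33·61, so 53⁻¹ ≡ 38 (mod 61).
Since ψ is injective, we find ψ⁻¹(44): we need 53x ≡ 44 − 5 ≡ 39 (mod 61). Using 53⁻¹ = 38: x ≡ 38·39 = 1482 = 24·61 + 18, so x = 18.
Check: ψ(18) = 53·18 + 5 = 959 = 15·61 + 44 ≡ 44 (mod 61).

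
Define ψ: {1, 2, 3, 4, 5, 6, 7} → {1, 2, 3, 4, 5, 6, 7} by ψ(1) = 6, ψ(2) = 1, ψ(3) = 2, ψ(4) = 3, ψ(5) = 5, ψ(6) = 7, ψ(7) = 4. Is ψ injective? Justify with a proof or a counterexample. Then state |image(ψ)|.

7

The values ψ(1), …, ψ(7) are 6, 1, 2, 3, 5, 7, 4 — all distinct.
So ψ(x_1) = ψ(x_2) only when x_1 = x_2, and ψ is injective.
The image of ψ is {1, 2, 3, 4, 5, 6, 7}, which has 7 elements.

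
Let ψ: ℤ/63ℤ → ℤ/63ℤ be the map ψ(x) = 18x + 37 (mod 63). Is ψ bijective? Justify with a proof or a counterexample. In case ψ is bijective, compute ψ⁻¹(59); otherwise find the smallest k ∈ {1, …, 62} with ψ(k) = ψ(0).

7

Recall that ψ is injective when ψ(s) = ψ(t) forces s = t.
We have gcd(18, 63) = 9 > 1. Taking s = 0 and t = 7: ψ(0) = 37 and ψ(7) = 18·7 + 37 = 163 ≡ 37 (mod 63).
So ψ(0) = ψ(7) while 0 ≠ 7, hence ψ is not injective, hence not bijective.
Since ψ is not bijective, we find the least positive k with ψ(k) = ψ(0): this means 18k ≡ 0 (mod 63), i.e. 63 ∣ 18k. Since gcd(18, 63) = 9, dividing through by 9 this holds exactly when 7 ∣ 2k, and as gcd(2, 7) = 1, exactly when 7 ∣ k.
The smallest positive such k is 7.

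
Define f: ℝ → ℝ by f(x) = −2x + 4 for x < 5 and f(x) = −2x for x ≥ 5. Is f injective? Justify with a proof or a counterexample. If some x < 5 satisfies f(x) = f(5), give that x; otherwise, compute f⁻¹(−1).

5/2

Both pieces are strictly decreasing (slopes −2 and −2), so each is injective on its own interval.
The left piece maps (−∞, 5) onto (−6, ∞); the right piece maps [5, ∞) onto (−∞, −10].
These images are disjoint, so no value is attained by both pieces. Hence f is injective.
Because the two images are disjoint, no x < 5 has f(x) = f(5), so we compute f⁻¹(−1): −1 lies in (−6, ∞), so solve −2x + 4 = −1: x = (−1 − 4)/(−2) = 5/2.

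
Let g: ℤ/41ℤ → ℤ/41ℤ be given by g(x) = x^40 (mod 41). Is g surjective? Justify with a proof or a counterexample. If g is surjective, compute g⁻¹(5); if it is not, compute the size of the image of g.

2

g(1) = 1^40 = 1.
g(2): Repeated squaring mod 41: 2^1 ≡ 2, 2^2 ≡ 2² = 4, 2^4 ≡ 4² = 16, 2^8 ≡ 16² = 256 ≡ 10, 2^16 ≡ 10² = 100 ≡ 18, 2^32 ≡ 18² = 324 ≡ 37. Since 40 = 32 + 8, 2^40 ≡ 37·10: 37·10 = 370 ≡ 1. So 2^40 ≡ 1 (mod 41).
So g(1) = g(2) = 1 while 1 ≠ 2, therefore g is not injective.
A non-injective map from the 41-element set ℤ/41ℤ to itself takes at most 40 distinct values, so it cannot be surjective. So g is not surjective.
Since g is not surjective, we determine |image(g)|. Computing x^40 mod 41 for each x (by repeated squaring, reducing mod 41 at every step), the values g(0), g(1), …, g(40) are: 0, 1, 1, 1, 1, 1, 1, 1, 1, 1, 1, 1, 1, 1, 1, 1, 1, 1, 1, 1, 1, 1, 1, 1, 1, 1, 1, 1, 1, 1, 1, 1, 1, 1, 1, 1, 1, 1, 1, 1, 1.
The distinct values are {0, 1}; there are 2 of them.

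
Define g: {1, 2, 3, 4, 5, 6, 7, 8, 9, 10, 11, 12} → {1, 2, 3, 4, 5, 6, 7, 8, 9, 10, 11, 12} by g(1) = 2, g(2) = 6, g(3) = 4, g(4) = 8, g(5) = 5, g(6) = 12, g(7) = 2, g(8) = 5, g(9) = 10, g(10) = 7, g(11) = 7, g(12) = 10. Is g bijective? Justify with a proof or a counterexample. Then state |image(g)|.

8

g(1) = 2 = g(7) with 1 ≠ 7, so g is not injective, hence not bijective.
The image of g is {2, 4, 5, 6, 7, 8, 10, 12}, which has 8 elements.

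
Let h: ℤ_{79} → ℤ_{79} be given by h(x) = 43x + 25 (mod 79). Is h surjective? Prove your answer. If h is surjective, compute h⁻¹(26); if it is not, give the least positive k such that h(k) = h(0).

68

Recall that surjectivity means every element of the codomain has a preimage under h.
Since gcd(43, 79) = 1, 43 is invertible modulo 79. Euclid's algorithm: 79 = 1·43 + 36, 43 = 1·36 + 7, 36 = 5·7 + 1; back-substituting gives 1 = 68·43 − 37·79, so 43⁻¹ ≡ 68 (mod 79).
Then y ↦ 68(y − 25) is a two-sided inverse to h, so every y ∈ ℤ_{79} has a preimage.
Therefore h is surjective.
Since h is surjective, we compute h⁻¹(26): solve 43x + 25 ≡ 26 (mod 79), i.e. 43x ≡ 1 (mod 79).
Multiplying by 43⁻¹ = 68 gives x ≡ 68·1 = 68 ≡ 68 (mod 79).
Check: h(68) = 43·68 + 25 = 2949 = 37·79 + 26 ≡ 26 (mod 79).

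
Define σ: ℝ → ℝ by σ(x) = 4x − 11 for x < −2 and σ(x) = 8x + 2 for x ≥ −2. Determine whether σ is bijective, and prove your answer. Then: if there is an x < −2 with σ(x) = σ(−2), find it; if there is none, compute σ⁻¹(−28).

-17/4

Both pieces are strictly increasing (slopes 4 and 8), so each is injective on its own interval.
The left piece maps (−∞, −2) onto (−∞, −19); the right piece maps [−2, ∞) onto [−14, ∞).
The images leave a gap (−19 has no preimage), so σ is not surjective, hence not bijective.
Because the two images are disjoint, no x < −2 has σ(x) = σ(−2), so we compute σ⁻¹(−28): −28 lies in (−∞, −19), so solve 4x − 11 = −28: x = (−28 + 11)/4 = −17/4.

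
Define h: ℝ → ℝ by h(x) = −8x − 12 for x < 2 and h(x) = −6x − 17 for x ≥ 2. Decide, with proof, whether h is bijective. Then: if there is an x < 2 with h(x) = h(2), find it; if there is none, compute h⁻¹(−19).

7/8

Both pieces are strictly decreasing (slopes −8 and −6), so each is injective on its own interval.
The left piece maps (−∞, 2) onto (−28, ∞); the right piece maps [2, ∞) onto (−∞, −29].
The images leave a gap (−28 has no preimage), so h is not surjective, hence not bijective.
Because the two images are disjoint, no x < 2 has h(x) = h(2), so we compute h⁻¹(−19): −19 lies in (−28, ∞), so solve −8x − 12 = −19: x = (−19 + 12)/(−8) = 7/8.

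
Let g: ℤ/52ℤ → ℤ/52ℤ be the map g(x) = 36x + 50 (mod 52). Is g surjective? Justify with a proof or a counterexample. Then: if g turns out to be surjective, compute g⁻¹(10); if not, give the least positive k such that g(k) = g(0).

13

Recall: g is surjective if every y in the codomain equals g(x) for some x in the domain.
Since gcd(36, 52) = 4, we have 36x ≡ 0 (mod 4) for all x, so g(x) ≡ 2 (mod 4).
But 0 ≢ 2 (mod 4), so 0 ∈ ℤ/52ℤ has no preimage. Therefore g is not surjective.
Since g is not surjective, we find the least positive k with g(k) = g(0): this means 36k ≡ 0 (mod 52), i.e. 52 ∣ 36k. Since gcd(36, 52) = 4, dividing through by 4 this holds exactly when 13 ∣ 9k, and as gcd(9, 13) = 1, exactly when 13 ∣ k.
The smallest positive such k is 13.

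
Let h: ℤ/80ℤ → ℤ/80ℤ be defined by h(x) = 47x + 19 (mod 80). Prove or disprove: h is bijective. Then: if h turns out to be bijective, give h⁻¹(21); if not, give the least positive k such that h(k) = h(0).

Suppose h(a) = h(b) in ℤ/80ℤ. Then 47a + 19 ≡ 47b + 19 (mod 80), therefore 47(a − b) ≡ 0 (mod 80).
Since gcd(47, 80) = 1, 47 is invertible modulo 80, hence a − b ≡ 0 (mod 80), i.e. a = b.
We now compute 47⁻¹ mod 80 explicitly. Euclid's algorithm: 80 = 1·47 + 33, 47 = 1·33 + 14, 33 = 2·14 + 5, 14 = 2·5 + 4, 5 = 1·4 + 1; back-substituting gives 1 = 63·47 − 37·80, so 47⁻¹ ≡ 63 (mod 80).
For any y ∈ ℤ/80ℤ, x = 63(y − 19) mod 80 satisfies h(x) = 47·63(y − 19) + 19 ≡ y (since 47·63 ≡ 1 mod 80). So every y has a preimage.
Thus h is bijective.
Since h is bijective, we find h⁻¹(21): we need 47x ≡ 21 − 19 ≡ 2 (mod 80). Using 47⁻¹ = 63: x ≡ 63·2 = 126 = 1·80 + 46, so x = 46.
Check: h(46) = 47·46 + 19 = 2181 = 27·80 + 21 ≡ 21 (mod 80).

46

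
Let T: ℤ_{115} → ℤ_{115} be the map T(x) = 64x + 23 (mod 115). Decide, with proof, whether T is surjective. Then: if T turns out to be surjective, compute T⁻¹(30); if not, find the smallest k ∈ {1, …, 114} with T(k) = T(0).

63

Since gcd(64, 115) = 1, 64 is invertible modulo 115. Euclid's algorithm: 115 = 1·64 + 51, 64 = 1·51 + 13, 51 = 3·13 + 12, 13 = 1·12 + 1; back-substituting gives 1 = 9·64 − 5·115, so 64⁻¹ ≡ 9 (mod 115).
Then y ↦ 9(y − 23) is a two-sided inverse to T, so every y ∈ ℤ_{115} has a preimage.
Therefore T is surjective.
Since T is surjective, we compute T⁻¹(30): solve 64x + 23 ≡ 30 (mod 115), i.e. 64x ≡ 7 (mod 115).
Multiplying by 64⁻¹ = 9 gives x ≡ 9·7 = 63 ≡ 63 (mod 115).
Check: T(63) = 64·63 + 23 = 4055 = 35·115 + 30 ≡ 30 (mod 115).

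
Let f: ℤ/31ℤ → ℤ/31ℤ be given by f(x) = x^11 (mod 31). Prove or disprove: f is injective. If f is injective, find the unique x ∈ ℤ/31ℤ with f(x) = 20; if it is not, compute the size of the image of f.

7

Since 31 is prime, the nonzero elements of ℤ/31ℤ form a cyclic group of order 30.
As gcd(11, 30) = 1, raising to the 11th power is a bijection on this group: if x_1^11 ≡ x_2^11 then (x_1x_2^{−1})^11 = 1, and the only element of order dividing gcd(11, 30) = 1 is 1, so x_1 = x_2.
With f(0) = 0 this makes f injective on all of ℤ/31ℤ, hence bijective (finite equal-size domain and codomain). In particular f is injective.
Since f is injective, we find the preimage of 20. The inverse of x ↦ x^11 on (ℤ/31ℤ)^× is x ↦ x^11, because 11·11 = 121 = 4·30 + 1 ≡ 1 (mod 30) and x^{30} = 1 for x ≠ 0 (Fermat). So f⁻¹(20) = 20^11 mod 31.
Repeated squaring mod 31: 20^1 ≡ 20, 20^2 ≡ 20² = 400 ≡ 28, 20^4 ≡ 28² = 784 ≡ 9, 20^8 ≡ 9² = 81 ≡ 19. Since 11 = 8 + 2 + 1, 20^11 ≡ 19·28·20: 19·28 = 532 ≡ 5, then 5·20 = 100 ≡ 7. So 20^11 ≡ 7 (mod 31).
Hence f⁻¹(20) = 7.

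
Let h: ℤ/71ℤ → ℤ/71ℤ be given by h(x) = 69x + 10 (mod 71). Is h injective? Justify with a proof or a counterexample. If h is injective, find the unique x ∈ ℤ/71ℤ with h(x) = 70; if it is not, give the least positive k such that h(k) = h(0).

If h(u) = h(v), then 69u ≡ 69v (mod 71). Because gcd(69, 71) = 1, we may cancel 69 to get u ≡ v (mod 71).
Thus h is injective.
We now compute 69⁻¹ mod 71 explicitly. Euclid's algorithm: 71 = 1·69 + 2, 69 = 34·2 + 1; back-substituting gives 1 = 35·69 − 34·71, so 69⁻¹ ≡ 35 (mod 71).
Since h is injective, we compute h⁻¹(70): solve 69x + 10 ≡ 70 (mod 71), i.e. 69x ≡ 60 (mod 71).
Multiplying by 69⁻¹ = 35 gives x ≡ 35·60 = 2100 = 29·71 + 41 ≡ 41 (mod 71).
Check: h(41) = 69·41 + 10 = 2839 = 39·71 + 70 ≡ 70 (mod 71).

41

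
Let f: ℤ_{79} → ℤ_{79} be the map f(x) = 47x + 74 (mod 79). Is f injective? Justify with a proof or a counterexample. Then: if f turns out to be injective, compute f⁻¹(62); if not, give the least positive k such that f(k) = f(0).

30

If f(a) = f(b), then 47a ≡ 47b (mod 79). Because gcd(47, 79) = 1, we may cancel 47 to get a ≡ b (mod 79).
Thus f is injective.
We now compute 47⁻¹ mod 79 explicitly. Euclid's algorithm: 79 = 1·47 + 32, 47 = 1·32 + 15, 32 = 2·15 + 2, 15 = 7·2 + 1; back-substituting gives 1 = 37·47 − 22·79, so 47⁻¹ ≡ 37 (mod 79).
Since f is injective, we find f⁻¹(62): we need 47x ≡ 62 − 74 ≡ 67 (mod 79). Using 47⁻¹ = 37: x ≡ 37·67 = 2479 = 31·79 + 30, so x = 30.
Check: f(30) = 47·30 + 74 = 1484 = 18·79 + 62 ≡ 62 (mod 79).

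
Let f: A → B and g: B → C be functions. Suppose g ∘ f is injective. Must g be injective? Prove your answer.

No. Take A = {0, 1, 2}, B = {0, 1, 2, 3}, C = {0, 1, 2, 3}, f(a) = a for each a ∈ A, and g(b) = 2 if b ∈ {2, 3} else g(b) = b.
Then g ∘ f = f is injective (A ⊂ B and f is the inclusion), but g(2) = g(3) = 2 with 2 ≠ 3, so g is not injective.

not injective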